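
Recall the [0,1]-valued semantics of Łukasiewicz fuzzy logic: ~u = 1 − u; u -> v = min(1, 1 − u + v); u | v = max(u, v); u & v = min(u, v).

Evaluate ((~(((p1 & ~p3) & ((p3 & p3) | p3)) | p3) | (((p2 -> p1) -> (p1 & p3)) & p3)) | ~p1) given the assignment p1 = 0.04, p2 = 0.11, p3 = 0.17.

~p3: Łukasiewicz ¬ gives 1 − 0.17 = 0.83
(p1 & ~p3) = min(0.04, 0.83) = 0.04
(p3 & p3) = min(0.17, 0.17) = 0.17
((p3 & p3) | p3) = max(0.17, 0.17) = 0.17
((p1 & ~p3) & ((p3 & p3) | p3)) = min(0.04, 0.17) = 0.04
(((p1 & ~p3) & ((p3 & p3) | p3)) | p3) = max(0.04, 0.17) = 0.17
~(((p1 & ~p3) & ((p3 & p3) | p3)) | p3): Łukasiewicz ¬ gives 1 − 0.17 = 0.83
(p2 -> p1): min(1, 1 − 0.11 + 0.04) = 0.93
(p1 & p3) = min(0.04, 0.17) = 0.04
((p2 -> p1) -> (p1 & p3)): min(1, 1 − 0.93 + 0.04) = 0.11
(((p2 -> p1) -> (p1 & p3)) & p3) = min(0.11, 0.17) = 0.11
(~(((p1 & ~p3) & ((p3 & p3) | p3)) | p3) | (((p2 -> p1) -> (p1 & p3)) & p3)) = max(0.83, 0.11) = 0.83
~p1: Łukasiewicz ¬ gives 1 − 0.04 = 0.96
((~(((p1 & ~p3) & ((p3 & p3) | p3)) | p3) | (((p2 -> p1) -> (p1 & p3)) & p3)) | ~p1) = max(0.83, 0.96) = 0.96

0.96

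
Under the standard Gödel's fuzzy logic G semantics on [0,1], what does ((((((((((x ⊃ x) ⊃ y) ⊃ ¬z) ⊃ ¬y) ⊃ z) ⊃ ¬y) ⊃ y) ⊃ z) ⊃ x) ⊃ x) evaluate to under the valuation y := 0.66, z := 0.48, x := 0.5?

(x ⊃ x): 0.5 ≤ 0.5, so result = 1
((x ⊃ x) ⊃ y): 1 > 0.66, so result = 0.66
¬z: Gödel ¬ of 0.48 = 0 (operand ≠ 0)
(((x ⊃ x) ⊃ y) ⊃ ¬z): 0.66 > 0, so result = 0
¬y: Gödel ¬ of 0.66 = 0 (operand ≠ 0)
((((x ⊃ x) ⊃ y) ⊃ ¬z) ⊃ ¬y): 0 ≤ 0, so result = 1
(((((x ⊃ x) ⊃ y) ⊃ ¬z) ⊃ ¬y) ⊃ z): 1 > 0.48, so result = 0.48
¬y: Gödel ¬ of 0.66 = 0 (operand ≠ 0)
((((((x ⊃ x) ⊃ y) ⊃ ¬z) ⊃ ¬y) ⊃ z) ⊃ ¬y): 0.48 > 0, so result = 0
(((((((x ⊃ x) ⊃ y) ⊃ ¬z) ⊃ ¬y) ⊃ z) ⊃ ¬y) ⊃ y): 0 ≤ 0.66, so result = 1
((((((((x ⊃ x) ⊃ y) ⊃ ¬z) ⊃ ¬y) ⊃ z) ⊃ ¬y) ⊃ y) ⊃ z): 1 > 0.48, so result = 0.48
(((((((((x ⊃ x) ⊃ y) ⊃ ¬z) ⊃ ¬y) ⊃ z) ⊃ ¬y) ⊃ y) ⊃ z) ⊃ x): 0.48 ≤ 0.5, so result = 1
((((((((((x ⊃ x) ⊃ y) ⊃ ¬z) ⊃ ¬y) ⊃ z) ⊃ ¬y) ⊃ y) ⊃ z) ⊃ x) ⊃ x): 1 > 0.5, so result = 0.5

0.50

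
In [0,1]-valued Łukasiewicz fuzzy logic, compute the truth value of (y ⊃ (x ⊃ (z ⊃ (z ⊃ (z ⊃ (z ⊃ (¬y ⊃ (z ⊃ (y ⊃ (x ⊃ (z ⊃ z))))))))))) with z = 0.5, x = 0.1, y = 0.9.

1.00

¬y: Łukasiewicz ¬ gives 1 − 0.9 = 0.1
(z ⊃ z): min(1, 1 − 0.5 + 0.5) = 1
(x ⊃ (z ⊃ z)): min(1, 1 − 0.1 + 1) = 1
(y ⊃ (x ⊃ (z ⊃ z))): min(1, 1 − 0.9 + 1) = 1
(z ⊃ (y ⊃ (x ⊃ (z ⊃ z)))): min(1, 1 − 0.5 + 1) = 1
(¬y ⊃ (z ⊃ (y ⊃ (x ⊃ (z ⊃ z))))): min(1, 1 − 0.1 + 1) = 1
(z ⊃ (¬y ⊃ (z ⊃ (y ⊃ (x ⊃ (z ⊃ z)))))): min(1, 1 − 0.5 + 1) = 1
(z ⊃ (z ⊃ (¬y ⊃ (z ⊃ (y ⊃ (x ⊃ (z ⊃ z))))))): min(1, 1 − 0.5 + 1) = 1
(z ⊃ (z ⊃ (z ⊃ (¬y ⊃ (z ⊃ (y ⊃ (x ⊃ (z ⊃ z)))))))): min(1, 1 − 0.5 + 1) = 1
(z ⊃ (z ⊃ (z ⊃ (z ⊃ (¬y ⊃ (z ⊃ (y ⊃ (x ⊃ (z ⊃ z))))))))): min(1, 1 − 0.5 + 1) = 1
(x ⊃ (z ⊃ (z ⊃ (z ⊃ (z ⊃ (¬y ⊃ (z ⊃ (y ⊃ (x ⊃ (z ⊃ z)))))))))): min(1, 1 − 0.1 + 1) = 1
(y ⊃ (x ⊃ (z ⊃ (z ⊃ (z ⊃ (z ⊃ (¬y ⊃ (z ⊃ (y ⊃ (x ⊃ (z ⊃ z))))))))))): min(1, 1 − 0.9 + 1) = 1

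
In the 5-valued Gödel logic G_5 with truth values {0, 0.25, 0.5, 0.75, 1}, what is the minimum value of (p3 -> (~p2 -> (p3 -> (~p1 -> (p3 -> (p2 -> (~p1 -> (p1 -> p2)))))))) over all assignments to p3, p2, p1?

1.00

Every assignment gives 1. For instance at p3 = 0, p2 = 0, p1 = 0:
  ~p2: Gödel ¬ of 0 = 1 (operand is 0)
  ~p1: Gödel ¬ of 0 = 1 (operand is 0)
  ~p1: Gödel ¬ of 0 = 1 (operand is 0)
  (p1 -> p2): 0 ≤ 0, so result = 1
  (~p1 -> (p1 -> p2)): 1 ≤ 1, so result = 1
  (p2 -> (~p1 -> (p1 -> p2))): 0 ≤ 1, so result = 1
  (p3 -> (p2 -> (~p1 -> (p1 -> p2)))): 0 ≤ 1, so result = 1
  (~p1 -> (p3 -> (p2 -> (~p1 -> (p1 -> p2))))): 1 ≤ 1, so result = 1
  (p3 -> (~p1 -> (p3 -> (p2 -> (~p1 -> (p1 -> p2)))))): 0 ≤ 1, so result = 1
  (~p2 -> (p3 -> (~p1 -> (p3 -> (p2 -> (~p1 -> (p1 -> p2))))))): 1 ≤ 1, so result = 1
  (p3 -> (~p2 -> (p3 -> (~p1 -> (p3 -> (p2 -> (~p1 -> (p1 -> p2)))))))): 0 ≤ 1, so result = 1
All 125 assignments give value 1 — the formula is a G_5-tautology.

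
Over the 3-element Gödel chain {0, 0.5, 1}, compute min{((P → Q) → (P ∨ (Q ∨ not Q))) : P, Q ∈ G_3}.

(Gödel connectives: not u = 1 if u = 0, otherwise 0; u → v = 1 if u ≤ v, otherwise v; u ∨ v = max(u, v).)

0.50

The minimum is attained at P = 0, Q = 0.5:
  (P → Q): 0 ≤ 0.5, so result = 1
  not Q: Gödel ¬ of 0.5 = 0 (operand ≠ 0)
  (Q ∨ not Q) = max(0.5, 0) = 0.5
  (P ∨ (Q ∨ not Q)) = max(0, 0.5) = 0.5
  ((P → Q) → (P ∨ (Q ∨ not Q))): 1 > 0.5, so result = 0.5
Checking all 9 assignments confirms none give a value below 0.50.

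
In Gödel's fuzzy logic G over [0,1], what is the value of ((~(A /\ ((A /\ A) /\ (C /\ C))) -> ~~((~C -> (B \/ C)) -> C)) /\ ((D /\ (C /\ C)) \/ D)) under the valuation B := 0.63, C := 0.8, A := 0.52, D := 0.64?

(A /\ A) = min(0.52, 0.52) = 0.52
(C /\ C) = min(0.8, 0.8) = 0.8
((A /\ A) /\ (C /\ C)) = min(0.52, 0.8) = 0.52
(A /\ ((A /\ A) /\ (C /\ C))) = min(0.52, 0.52) = 0.52
~(A /\ ((A /\ A) /\ (C /\ C))): Gödel ¬ of 0.52 = 0 (operand ≠ 0)
~C: Gödel ¬ of 0.8 = 0 (operand ≠ 0)
(B \/ C) = max(0.63, 0.8) = 0.8
(~C -> (B \/ C)): 0 ≤ 0.8, so result = 1
((~C -> (B \/ C)) -> C): 1 > 0.8, so result = 0.8
~((~C -> (B \/ C)) -> C): Gödel ¬ of 0.8 = 0 (operand ≠ 0)
~~((~C -> (B \/ C)) -> C): Gödel ¬ of 0 = 1 (operand is 0)
(~(A /\ ((A /\ A) /\ (C /\ C))) -> ~~((~C -> (B \/ C)) -> C)): 0 ≤ 1, so result = 1
(C /\ C) = min(0.8, 0.8) = 0.8
(D /\ (C /\ C)) = min(0.64, 0.8) = 0.64
((D /\ (C /\ C)) \/ D) = max(0.64, 0.64) = 0.64
((~(A /\ ((A /\ A) /\ (C /\ C))) -> ~~((~C -> (B \/ C)) -> C)) /\ ((D /\ (C /\ C)) \/ D)) = min(1, 0.64) = 0.64

0.64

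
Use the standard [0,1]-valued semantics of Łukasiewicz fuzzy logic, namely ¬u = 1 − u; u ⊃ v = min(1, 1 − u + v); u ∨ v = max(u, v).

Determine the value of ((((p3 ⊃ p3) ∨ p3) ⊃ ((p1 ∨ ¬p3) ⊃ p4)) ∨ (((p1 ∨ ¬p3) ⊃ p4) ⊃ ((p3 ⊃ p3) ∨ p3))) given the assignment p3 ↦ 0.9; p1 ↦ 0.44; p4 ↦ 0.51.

(p3 ⊃ p3): min(1, 1 − 0.9 + 0.9) = 1
((p3 ⊃ p3) ∨ p3) = max(1, 0.9) = 1
¬p3: Łukasiewicz ¬ gives 1 − 0.9 = 0.1
(p1 ∨ ¬p3) = max(0.44, 0.1) = 0.44
((p1 ∨ ¬p3) ⊃ p4): min(1, 1 − 0.44 + 0.51) = 1
(((p3 ⊃ p3) ∨ p3) ⊃ ((p1 ∨ ¬p3) ⊃ p4)): min(1, 1 − 1 + 1) = 1
¬p3: Łukasiewicz ¬ gives 1 − 0.9 = 0.1
(p1 ∨ ¬p3) = max(0.44, 0.1) = 0.44
((p1 ∨ ¬p3) ⊃ p4): min(1, 1 − 0.44 + 0.51) = 1
(p3 ⊃ p3): min(1, 1 − 0.9 + 0.9) = 1
((p3 ⊃ p3) ∨ p3) = max(1, 0.9) = 1
(((p1 ∨ ¬p3) ⊃ p4) ⊃ ((p3 ⊃ p3) ∨ p3)): min(1, 1 − 1 + 1) = 1
((((p3 ⊃ p3) ∨ p3) ⊃ ((p1 ∨ ¬p3) ⊃ p4)) ∨ (((p1 ∨ ¬p3) ⊃ p4) ⊃ ((p3 ⊃ p3) ∨ p3))) = max(1, 1) = 1

1.00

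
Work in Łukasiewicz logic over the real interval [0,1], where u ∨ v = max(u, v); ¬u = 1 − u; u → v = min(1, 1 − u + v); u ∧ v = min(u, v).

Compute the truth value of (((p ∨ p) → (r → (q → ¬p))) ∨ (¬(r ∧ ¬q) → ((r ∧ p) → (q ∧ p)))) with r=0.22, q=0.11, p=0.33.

(p ∨ p) = max(0.33, 0.33) = 0.33
¬p: Łukasiewicz ¬ gives 1 − 0.33 = 0.67
(q → ¬p): min(1, 1 − 0.11 + 0.67) = 1
(r → (q → ¬p)): min(1, 1 − 0.22 + 1) = 1
((p ∨ p) → (r → (q → ¬p))): min(1, 1 − 0.33 + 1) = 1
¬q: Łukasiewicz ¬ gives 1 − 0.11 = 0.89
(r ∧ ¬q) = min(0.22, 0.89) = 0.22
¬(r ∧ ¬q): Łukasiewicz ¬ gives 1 − 0.22 = 0.78
(r ∧ p) = min(0.22, 0.33) = 0.22
(q ∧ p) = min(0.11, 0.33) = 0.11
((r ∧ p) → (q ∧ p)): min(1, 1 − 0.22 + 0.11) = 0.89
(¬(r ∧ ¬q) → ((r ∧ p) → (q ∧ p))): min(1, 1 − 0.78 + 0.89) = 1
(((p ∨ p) → (r → (q → ¬p))) ∨ (¬(r ∧ ¬q) → ((r ∧ p) → (q ∧ p)))) = max(1, 1) = 1

1.00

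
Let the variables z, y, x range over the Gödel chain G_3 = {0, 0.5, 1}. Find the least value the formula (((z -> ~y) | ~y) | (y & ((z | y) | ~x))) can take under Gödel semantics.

0.50

The minimum is attained at z = 0.5, y = 0.5, x = 0:
  ~y: Gödel ¬ of 0.5 = 0 (operand ≠ 0)
  (z -> ~y): 0.5 > 0, so result = 0
  ~y: Gödel ¬ of 0.5 = 0 (operand ≠ 0)
  ((z -> ~y) | ~y) = max(0, 0) = 0
  (z | y) = max(0.5, 0.5) = 0.5
  ~x: Gödel ¬ of 0 = 1 (operand is 0)
  ((z | y) | ~x) = max(0.5, 1) = 1
  (y & ((z | y) | ~x)) = min(0.5, 1) = 0.5
  (((z -> ~y) | ~y) | (y & ((z | y) | ~x))) = max(0, 0.5) = 0.5
Checking all 27 assignments confirms none give a value below 0.50.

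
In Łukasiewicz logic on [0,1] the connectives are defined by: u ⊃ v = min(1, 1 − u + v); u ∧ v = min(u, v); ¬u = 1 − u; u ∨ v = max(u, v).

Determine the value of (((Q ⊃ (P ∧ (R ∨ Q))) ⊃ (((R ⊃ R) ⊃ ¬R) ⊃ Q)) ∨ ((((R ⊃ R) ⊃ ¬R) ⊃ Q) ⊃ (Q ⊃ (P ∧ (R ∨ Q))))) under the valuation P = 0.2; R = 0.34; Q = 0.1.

1.00

(R ∨ Q) = max(0.34, 0.1) = 0.34
(P ∧ (R ∨ Q)) = min(0.2, 0.34) = 0.2
(Q ⊃ (P ∧ (R ∨ Q))): min(1, 1 − 0.1 + 0.2) = 1
(R ⊃ R): min(1, 1 − 0.34 + 0.34) = 1
¬R: Łukasiewicz ¬ gives 1 − 0.34 = 0.66
((R ⊃ R) ⊃ ¬R): min(1, 1 − 1 + 0.66) = 0.66
(((R ⊃ R) ⊃ ¬R) ⊃ Q): min(1, 1 − 0.66 + 0.1) = 0.44
((Q ⊃ (P ∧ (R ∨ Q))) ⊃ (((R ⊃ R) ⊃ ¬R) ⊃ Q)): min(1, 1 − 1 + 0.44) = 0.44
(R ⊃ R): min(1, 1 − 0.34 + 0.34) = 1
¬R: Łukasiewicz ¬ gives 1 − 0.34 = 0.66
((R ⊃ R) ⊃ ¬R): min(1, 1 − 1 + 0.66) = 0.66
(((R ⊃ R) ⊃ ¬R) ⊃ Q): min(1, 1 − 0.66 + 0.1) = 0.44
(R ∨ Q) = max(0.34, 0.1) = 0.34
(P ∧ (R ∨ Q)) = min(0.2, 0.34) = 0.2
(Q ⊃ (P ∧ (R ∨ Q))): min(1, 1 − 0.1 + 0.2) = 1
((((R ⊃ R) ⊃ ¬R) ⊃ Q) ⊃ (Q ⊃ (P ∧ (R ∨ Q)))): min(1, 1 − 0.44 + 1) = 1
(((Q ⊃ (P ∧ (R ∨ Q))) ⊃ (((R ⊃ R) ⊃ ¬R) ⊃ Q)) ∨ ((((R ⊃ R) ⊃ ¬R) ⊃ Q) ⊃ (Q ⊃ (P ∧ (R ∨ Q))))) = max(0.44, 1) = 1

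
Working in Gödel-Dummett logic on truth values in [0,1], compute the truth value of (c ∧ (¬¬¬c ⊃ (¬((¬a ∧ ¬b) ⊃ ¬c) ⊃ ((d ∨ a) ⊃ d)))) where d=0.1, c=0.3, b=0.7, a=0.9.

0.30

¬c: Gödel ¬ of 0.3 = 0 (operand ≠ 0)
¬¬c: Gödel ¬ of 0 = 1 (operand is 0)
¬¬¬c: Gödel ¬ of 1 = 0 (operand ≠ 0)
¬a: Gödel ¬ of 0.9 = 0 (operand ≠ 0)
¬b: Gödel ¬ of 0.7 = 0 (operand ≠ 0)
(¬a ∧ ¬b) = min(0, 0) = 0
¬c: Gödel ¬ of 0.3 = 0 (operand ≠ 0)
((¬a ∧ ¬b) ⊃ ¬c): 0 ≤ 0, so result = 1
¬((¬a ∧ ¬b) ⊃ ¬c): Gödel ¬ of 1 = 0 (operand ≠ 0)
(d ∨ a) = max(0.1, 0.9) = 0.9
((d ∨ a) ⊃ d): 0.9 > 0.1, so result = 0.1
(¬((¬a ∧ ¬b) ⊃ ¬c) ⊃ ((d ∨ a) ⊃ d)): 0 ≤ 0.1, so result = 1
(¬¬¬c ⊃ (¬((¬a ∧ ¬b) ⊃ ¬c) ⊃ ((d ∨ a) ⊃ d))): 0 ≤ 1, so result = 1
(c ∧ (¬¬¬c ⊃ (¬((¬a ∧ ¬b) ⊃ ¬c) ⊃ ((d ∨ a) ⊃ d)))) = min(0.3, 1) = 0.3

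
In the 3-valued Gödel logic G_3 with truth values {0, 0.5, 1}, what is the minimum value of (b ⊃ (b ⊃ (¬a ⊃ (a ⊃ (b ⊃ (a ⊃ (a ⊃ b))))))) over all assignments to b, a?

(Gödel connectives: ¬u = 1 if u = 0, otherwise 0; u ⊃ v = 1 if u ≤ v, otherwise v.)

Every assignment gives 1. For instance at b = 0, a = 0:
  ¬a: Gödel ¬ of 0 = 1 (operand is 0)
  (a ⊃ b): 0 ≤ 0, so result = 1
  (a ⊃ (a ⊃ b)): 0 ≤ 1, so result = 1
  (b ⊃ (a ⊃ (a ⊃ b))): 0 ≤ 1, so result = 1
  (a ⊃ (b ⊃ (a ⊃ (a ⊃ b)))): 0 ≤ 1, so result = 1
  (¬a ⊃ (a ⊃ (b ⊃ (a ⊃ (a ⊃ b))))): 1 ≤ 1, so result = 1
  (b ⊃ (¬a ⊃ (a ⊃ (b ⊃ (a ⊃ (a ⊃ b)))))): 0 ≤ 1, so result = 1
  (b ⊃ (b ⊃ (¬a ⊃ (a ⊃ (b ⊃ (a ⊃ (a ⊃ b))))))): 0 ≤ 1, so result = 1
All 9 assignments give value 1 — the formula is a G_3-tautology.

1.00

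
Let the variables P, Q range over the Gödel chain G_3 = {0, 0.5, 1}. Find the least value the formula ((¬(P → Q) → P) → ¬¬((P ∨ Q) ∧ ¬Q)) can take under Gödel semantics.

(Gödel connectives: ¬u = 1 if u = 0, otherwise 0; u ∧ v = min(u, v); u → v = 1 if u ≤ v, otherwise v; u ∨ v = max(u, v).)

The minimum is attained at P = 0, Q = 0:
  (P → Q): 0 ≤ 0, so result = 1
  ¬(P → Q): Gödel ¬ of 1 = 0 (operand ≠ 0)
  (¬(P → Q) → P): 0 ≤ 0, so result = 1
  (P ∨ Q) = max(0, 0) = 0
  ¬Q: Gödel ¬ of 0 = 1 (operand is 0)
  ((P ∨ Q) ∧ ¬Q) = min(0, 1) = 0
  ¬((P ∨ Q) ∧ ¬Q): Gödel ¬ of 0 = 1 (operand is 0)
  ¬¬((P ∨ Q) ∧ ¬Q): Gödel ¬ of 1 = 0 (operand ≠ 0)
  ((¬(P → Q) → P) → ¬¬((P ∨ Q) ∧ ¬Q)): 1 > 0, so result = 0
Checking all 9 assignments confirms none give a value below 0.00.

0.00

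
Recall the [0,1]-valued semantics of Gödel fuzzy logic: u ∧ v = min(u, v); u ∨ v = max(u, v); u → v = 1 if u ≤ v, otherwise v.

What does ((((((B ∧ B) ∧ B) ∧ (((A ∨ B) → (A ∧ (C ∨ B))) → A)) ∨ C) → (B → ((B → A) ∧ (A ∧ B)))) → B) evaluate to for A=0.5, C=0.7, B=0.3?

(B ∧ B) = min(0.3, 0.3) = 0.3
((B ∧ B) ∧ B) = min(0.3, 0.3) = 0.3
(A ∨ B) = max(0.5, 0.3) = 0.5
(C ∨ B) = max(0.7, 0.3) = 0.7
(A ∧ (C ∨ B)) = min(0.5, 0.7) = 0.5
((A ∨ B) → (A ∧ (C ∨ B))): 0.5 ≤ 0.5, so result = 1
(((A ∨ B) → (A ∧ (C ∨ B))) → A): 1 > 0.5, so result = 0.5
(((B ∧ B) ∧ B) ∧ (((A ∨ B) → (A ∧ (C ∨ B))) → A)) = min(0.3, 0.5) = 0.3
((((B ∧ B) ∧ B) ∧ (((A ∨ B) → (A ∧ (C ∨ B))) → A)) ∨ C) = max(0.3, 0.7) = 0.7
(B → A): 0.3 ≤ 0.5, so result = 1
(A ∧ B) = min(0.5, 0.3) = 0.3
((B → A) ∧ (A ∧ B)) = min(1, 0.3) = 0.3
(B → ((B → A) ∧ (A ∧ B))): 0.3 ≤ 0.3, so result = 1
(((((B ∧ B) ∧ B) ∧ (((A ∨ B) → (A ∧ (C ∨ B))) → A)) ∨ C) → (B → ((B → A) ∧ (A ∧ B)))): 0.7 ≤ 1, so result = 1
((((((B ∧ B) ∧ B) ∧ (((A ∨ B) → (A ∧ (C ∨ B))) → A)) ∨ C) → (B → ((B → A) ∧ (A ∧ B)))) → B): 1 > 0.3, so result = 0.3

0.30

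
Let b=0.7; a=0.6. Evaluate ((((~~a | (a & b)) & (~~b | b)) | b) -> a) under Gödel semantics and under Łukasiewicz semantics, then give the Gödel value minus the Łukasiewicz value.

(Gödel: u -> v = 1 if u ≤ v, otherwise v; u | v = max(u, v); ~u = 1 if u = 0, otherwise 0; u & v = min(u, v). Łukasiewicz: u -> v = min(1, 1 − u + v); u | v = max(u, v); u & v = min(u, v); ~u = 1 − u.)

-0.30

Gödel evaluation:
  ~a: Gödel ¬ of 0.6 = 0 (operand ≠ 0)
  ~~a: Gödel ¬ of 0 = 1 (operand is 0)
  (a & b) = min(0.6, 0.7) = 0.6
  (~~a | (a & b)) = max(1, 0.6) = 1
  ~b: Gödel ¬ of 0.7 = 0 (operand ≠ 0)
  ~~b: Gödel ¬ of 0 = 1 (operand is 0)
  (~~b | b) = max(1, 0.7) = 1
  ((~~a | (a & b)) & (~~b | b)) = min(1, 1) = 1
  (((~~a | (a & b)) & (~~b | b)) | b) = max(1, 0.7) = 1
  ((((~~a | (a & b)) & (~~b | b)) | b) -> a): 1 > 0.6, so result = 0.6
  Gödel value = 0.6
Łukasiewicz evaluation:
  ~a: Łukasiewicz ¬ gives 1 − 0.6 = 0.4
  ~~a: Łukasiewicz ¬ gives 1 − 0.4 = 0.6
  (a & b) = min(0.6, 0.7) = 0.6
  (~~a | (a & b)) = max(0.6, 0.6) = 0.6
  ~b: Łukasiewicz ¬ gives 1 − 0.7 = 0.3
  ~~b: Łukasiewicz ¬ gives 1 − 0.3 = 0.7
  (~~b | b) = max(0.7, 0.7) = 0.7
  ((~~a | (a & b)) & (~~b | b)) = min(0.6, 0.7) = 0.6
  (((~~a | (a & b)) & (~~b | b)) | b) = max(0.6, 0.7) = 0.7
  ((((~~a | (a & b)) & (~~b | b)) | b) -> a): min(1, 1 − 0.7 + 0.6) = 0.9
  Łukasiewicz value = 0.9
Difference: 0.6 − 0.9 = -0.30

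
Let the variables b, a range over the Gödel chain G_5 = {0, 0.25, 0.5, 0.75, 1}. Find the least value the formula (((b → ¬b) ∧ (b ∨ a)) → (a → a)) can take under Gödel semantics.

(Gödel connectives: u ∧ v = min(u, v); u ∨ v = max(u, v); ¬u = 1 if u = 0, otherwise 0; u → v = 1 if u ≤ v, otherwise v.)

Every assignment gives 1. For instance at b = 0, a = 0:
  ¬b: Gödel ¬ of 0 = 1 (operand is 0)
  (b → ¬b): 0 ≤ 1, so result = 1
  (b ∨ a) = max(0, 0) = 0
  ((b → ¬b) ∧ (b ∨ a)) = min(1, 0) = 0
  (a → a): 0 ≤ 0, so result = 1
  (((b → ¬b) ∧ (b ∨ a)) → (a → a)): 0 ≤ 1, so result = 1
All 25 assignments give value 1 — the formula is a G_5-tautology.

1.00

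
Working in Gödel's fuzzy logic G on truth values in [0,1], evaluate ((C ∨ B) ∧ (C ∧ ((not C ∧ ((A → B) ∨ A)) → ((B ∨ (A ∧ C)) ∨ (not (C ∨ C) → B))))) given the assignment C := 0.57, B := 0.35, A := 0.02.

(C ∨ B) = max(0.57, 0.35) = 0.57
not C: Gödel ¬ of 0.57 = 0 (operand ≠ 0)
(A → B): 0.02 ≤ 0.35, so result = 1
((A → B) ∨ A) = max(1, 0.02) = 1
(not C ∧ ((A → B) ∨ A)) = min(0, 1) = 0
(A ∧ C) = min(0.02, 0.57) = 0.02
(B ∨ (A ∧ C)) = max(0.35, 0.02) = 0.35
(C ∨ C) = max(0.57, 0.57) = 0.57
not (C ∨ C): Gödel ¬ of 0.57 = 0 (operand ≠ 0)
(not (C ∨ C) → B): 0 ≤ 0.35, so result = 1
((B ∨ (A ∧ C)) ∨ (not (C ∨ C) → B)) = max(0.35, 1) = 1
((not C ∧ ((A → B) ∨ A)) → ((B ∨ (A ∧ C)) ∨ (not (C ∨ C) → B))): 0 ≤ 1, so result = 1
(C ∧ ((not C ∧ ((A → B) ∨ A)) → ((B ∨ (A ∧ C)) ∨ (not (C ∨ C) → B)))) = min(0.57, 1) = 0.57
((C ∨ B) ∧ (C ∧ ((not C ∧ ((A → B) ∨ A)) → ((B ∨ (A ∧ C)) ∨ (not (C ∨ C) → B))))) = min(0.57, 0.57) = 0.57

0.57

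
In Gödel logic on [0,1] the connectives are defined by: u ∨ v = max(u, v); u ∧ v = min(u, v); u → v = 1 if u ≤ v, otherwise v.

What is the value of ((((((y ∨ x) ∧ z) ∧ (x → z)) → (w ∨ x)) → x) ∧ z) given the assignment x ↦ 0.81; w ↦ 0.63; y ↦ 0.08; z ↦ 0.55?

0.55

(y ∨ x) = max(0.08, 0.81) = 0.81
((y ∨ x) ∧ z) = min(0.81, 0.55) = 0.55
(x → z): 0.81 > 0.55, so result = 0.55
(((y ∨ x) ∧ z) ∧ (x → z)) = min(0.55, 0.55) = 0.55
(w ∨ x) = max(0.63, 0.81) = 0.81
((((y ∨ x) ∧ z) ∧ (x → z)) → (w ∨ x)): 0.55 ≤ 0.81, so result = 1
(((((y ∨ x) ∧ z) ∧ (x → z)) → (w ∨ x)) → x): 1 > 0.81, so result = 0.81
((((((y ∨ x) ∧ z) ∧ (x → z)) → (w ∨ x)) → x) ∧ z) = min(0.81, 0.55) = 0.55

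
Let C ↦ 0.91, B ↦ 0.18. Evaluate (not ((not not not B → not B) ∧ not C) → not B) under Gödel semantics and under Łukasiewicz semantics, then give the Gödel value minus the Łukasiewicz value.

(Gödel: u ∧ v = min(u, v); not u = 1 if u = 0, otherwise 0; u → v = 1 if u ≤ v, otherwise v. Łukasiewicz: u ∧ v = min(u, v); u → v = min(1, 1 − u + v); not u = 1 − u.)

-0.91

Gödel evaluation:
  not B: Gödel ¬ of 0.18 = 0 (operand ≠ 0)
  not not B: Gödel ¬ of 0 = 1 (operand is 0)
  not not not B: Gödel ¬ of 1 = 0 (operand ≠ 0)
  not B: Gödel ¬ of 0.18 = 0 (operand ≠ 0)
  (not not not B → not B): 0 ≤ 0, so result = 1
  not C: Gödel ¬ of 0.91 = 0 (operand ≠ 0)
  ((not not not B → not B) ∧ not C) = min(1, 0) = 0
  not ((not not not B → not B) ∧ not C): Gödel ¬ of 0 = 1 (operand is 0)
  not B: Gödel ¬ of 0.18 = 0 (operand ≠ 0)
  (not ((not not not B → not B) ∧ not C) → not B): 1 > 0, so result = 0
  Gödel value = 0
Łukasiewicz evaluation:
  not B: Łukasiewicz ¬ gives 1 − 0.18 = 0.82
  not not B: Łukasiewicz ¬ gives 1 − 0.82 = 0.18
  not not not B: Łukasiewicz ¬ gives 1 − 0.18 = 0.82
  not B: Łukasiewicz ¬ gives 1 − 0.18 = 0.82
  (not not not B → not B): min(1, 1 − 0.82 + 0.82) = 1
  not C: Łukasiewicz ¬ gives 1 − 0.91 = 0.09
  ((not not not B → not B) ∧ not C) = min(1, 0.09) = 0.09
  not ((not not not B → not B) ∧ not C): Łukasiewicz ¬ gives 1 − 0.09 = 0.91
  not B: Łukasiewicz ¬ gives 1 − 0.18 = 0.82
  (not ((not not not B → not B) ∧ not C) → not B): min(1, 1 − 0.91 + 0.82) = 0.91
  Łukasiewicz value = 0.91
Difference: 0 − 0.91 = -0.91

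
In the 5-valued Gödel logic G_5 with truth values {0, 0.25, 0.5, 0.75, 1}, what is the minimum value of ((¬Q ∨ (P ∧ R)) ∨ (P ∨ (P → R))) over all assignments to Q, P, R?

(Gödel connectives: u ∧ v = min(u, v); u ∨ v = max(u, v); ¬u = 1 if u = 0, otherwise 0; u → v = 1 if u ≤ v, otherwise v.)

The minimum is attained at Q = 0.25, P = 0.25, R = 0:
  ¬Q: Gödel ¬ of 0.25 = 0 (operand ≠ 0)
  (P ∧ R) = min(0.25, 0) = 0
  (¬Q ∨ (P ∧ R)) = max(0, 0) = 0
  (P → R): 0.25 > 0, so result = 0
  (P ∨ (P → R)) = max(0.25, 0) = 0.25
  ((¬Q ∨ (P ∧ R)) ∨ (P ∨ (P → R))) = max(0, 0.25) = 0.25
Checking all 125 assignments confirms none give a value below 0.25.

0.25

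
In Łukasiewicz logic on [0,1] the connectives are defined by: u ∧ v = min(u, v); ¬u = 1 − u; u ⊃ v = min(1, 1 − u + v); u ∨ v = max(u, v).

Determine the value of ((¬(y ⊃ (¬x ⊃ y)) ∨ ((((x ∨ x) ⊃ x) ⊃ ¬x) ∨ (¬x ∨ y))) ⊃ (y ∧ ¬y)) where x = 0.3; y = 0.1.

¬x: Łukasiewicz ¬ gives 1 − 0.3 = 0.7
(¬x ⊃ y): min(1, 1 − 0.7 + 0.1) = 0.4
(y ⊃ (¬x ⊃ y)): min(1, 1 − 0.1 + 0.4) = 1
¬(y ⊃ (¬x ⊃ y)): Łukasiewicz ¬ gives 1 − 1 = 0
(x ∨ x) = max(0.3, 0.3) = 0.3
((x ∨ x) ⊃ x): min(1, 1 − 0.3 + 0.3) = 1
¬x: Łukasiewicz ¬ gives 1 − 0.3 = 0.7
(((x ∨ x) ⊃ x) ⊃ ¬x): min(1, 1 − 1 + 0.7) = 0.7
¬x: Łukasiewicz ¬ gives 1 − 0.3 = 0.7
(¬x ∨ y) = max(0.7, 0.1) = 0.7
((((x ∨ x) ⊃ x) ⊃ ¬x) ∨ (¬x ∨ y)) = max(0.7, 0.7) = 0.7
(¬(y ⊃ (¬x ⊃ y)) ∨ ((((x ∨ x) ⊃ x) ⊃ ¬x) ∨ (¬x ∨ y))) = max(0, 0.7) = 0.7
¬y: Łukasiewicz ¬ gives 1 − 0.1 = 0.9
(y ∧ ¬y) = min(0.1, 0.9) = 0.1
((¬(y ⊃ (¬x ⊃ y)) ∨ ((((x ∨ x) ⊃ x) ⊃ ¬x) ∨ (¬x ∨ y))) ⊃ (y ∧ ¬y)): min(1, 1 − 0.7 + 0.1) = 0.4

0.40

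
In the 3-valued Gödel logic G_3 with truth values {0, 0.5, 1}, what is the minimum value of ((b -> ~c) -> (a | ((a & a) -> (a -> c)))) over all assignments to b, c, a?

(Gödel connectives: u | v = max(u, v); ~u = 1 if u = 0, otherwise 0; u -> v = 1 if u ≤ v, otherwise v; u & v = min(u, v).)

0.50

The minimum is attained at b = 0, c = 0, a = 0.5:
  ~c: Gödel ¬ of 0 = 1 (operand is 0)
  (b -> ~c): 0 ≤ 1, so result = 1
  (a & a) = min(0.5, 0.5) = 0.5
  (a -> c): 0.5 > 0, so result = 0
  ((a & a) -> (a -> c)): 0.5 > 0, so result = 0
  (a | ((a & a) -> (a -> c))) = max(0.5, 0) = 0.5
  ((b -> ~c) -> (a | ((a & a) -> (a -> c)))): 1 > 0.5, so result = 0.5
Checking all 27 assignments confirms none give a value below 0.50.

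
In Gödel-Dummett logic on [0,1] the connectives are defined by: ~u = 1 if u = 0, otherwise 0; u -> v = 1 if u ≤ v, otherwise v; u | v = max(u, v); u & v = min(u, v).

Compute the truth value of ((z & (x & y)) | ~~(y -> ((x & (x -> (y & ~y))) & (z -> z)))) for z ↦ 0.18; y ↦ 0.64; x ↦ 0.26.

(x & y) = min(0.26, 0.64) = 0.26
(z & (x & y)) = min(0.18, 0.26) = 0.18
~y: Gödel ¬ of 0.64 = 0 (operand ≠ 0)
(y & ~y) = min(0.64, 0) = 0
(x -> (y & ~y)): 0.26 > 0, so result = 0
(x & (x -> (y & ~y))) = min(0.26, 0) = 0
(z -> z): 0.18 ≤ 0.18, so result = 1
((x & (x -> (y & ~y))) & (z -> z)) = min(0, 1) = 0
(y -> ((x & (x -> (y & ~y))) & (z -> z))): 0.64 > 0, so result = 0
~(y -> ((x & (x -> (y & ~y))) & (z -> z))): Gödel ¬ of 0 = 1 (operand is 0)
~~(y -> ((x & (x -> (y & ~y))) & (z -> z))): Gödel ¬ of 1 = 0 (operand ≠ 0)
((z & (x & y)) | ~~(y -> ((x & (x -> (y & ~y))) & (z -> z)))) = max(0.18, 0) = 0.18

0.18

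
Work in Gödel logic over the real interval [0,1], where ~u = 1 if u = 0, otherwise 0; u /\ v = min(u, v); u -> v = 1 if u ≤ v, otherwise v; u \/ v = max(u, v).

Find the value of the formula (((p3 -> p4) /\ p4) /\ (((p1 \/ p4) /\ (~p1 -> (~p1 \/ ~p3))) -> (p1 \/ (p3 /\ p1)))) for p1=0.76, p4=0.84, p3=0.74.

(p3 -> p4): 0.74 ≤ 0.84, so result = 1
((p3 -> p4) /\ p4) = min(1, 0.84) = 0.84
(p1 \/ p4) = max(0.76, 0.84) = 0.84
~p1: Gödel ¬ of 0.76 = 0 (operand ≠ 0)
~p1: Gödel ¬ of 0.76 = 0 (operand ≠ 0)
~p3: Gödel ¬ of 0.74 = 0 (operand ≠ 0)
(~p1 \/ ~p3) = max(0, 0) = 0
(~p1 -> (~p1 \/ ~p3)): 0 ≤ 0, so result = 1
((p1 \/ p4) /\ (~p1 -> (~p1 \/ ~p3))) = min(0.84, 1) = 0.84
(p3 /\ p1) = min(0.74, 0.76) = 0.74
(p1 \/ (p3 /\ p1)) = max(0.76, 0.74) = 0.76
(((p1 \/ p4) /\ (~p1 -> (~p1 \/ ~p3))) -> (p1 \/ (p3 /\ p1))): 0.84 > 0.76, so result = 0.76
(((p3 -> p4) /\ p4) /\ (((p1 \/ p4) /\ (~p1 -> (~p1 \/ ~p3))) -> (p1 \/ (p3 /\ p1)))) = min(0.84, 0.76) = 0.76

0.76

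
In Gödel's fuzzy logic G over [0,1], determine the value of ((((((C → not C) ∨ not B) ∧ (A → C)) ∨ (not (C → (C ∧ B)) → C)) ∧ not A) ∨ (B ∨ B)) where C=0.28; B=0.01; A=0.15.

not C: Gödel ¬ of 0.28 = 0 (operand ≠ 0)
(C → not C): 0.28 > 0, so result = 0
not B: Gödel ¬ of 0.01 = 0 (operand ≠ 0)
((C → not C) ∨ not B) = max(0, 0) = 0
(A → C): 0.15 ≤ 0.28, so result = 1
(((C → not C) ∨ not B) ∧ (A → C)) = min(0, 1) = 0
(C ∧ B) = min(0.28, 0.01) = 0.01
(C → (C ∧ B)): 0.28 > 0.01, so result = 0.01
not (C → (C ∧ B)): Gödel ¬ of 0.01 = 0 (operand ≠ 0)
(not (C → (C ∧ B)) → C): 0 ≤ 0.28, so result = 1
((((C → not C) ∨ not B) ∧ (A → C)) ∨ (not (C → (C ∧ B)) → C)) = max(0, 1) = 1
not A: Gödel ¬ of 0.15 = 0 (operand ≠ 0)
(((((C → not C) ∨ not B) ∧ (A → C)) ∨ (not (C → (C ∧ B)) → C)) ∧ not A) = min(1, 0) = 0
(B ∨ B) = max(0.01, 0.01) = 0.01
((((((C → not C) ∨ not B) ∧ (A → C)) ∨ (not (C → (C ∧ B)) → C)) ∧ not A) ∨ (B ∨ B)) = max(0, 0.01) = 0.01

0.01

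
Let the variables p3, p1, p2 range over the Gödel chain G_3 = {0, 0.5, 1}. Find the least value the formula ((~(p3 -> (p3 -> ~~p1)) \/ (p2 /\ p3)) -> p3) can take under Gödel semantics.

0.50

The minimum is attained at p3 = 0.5, p1 = 0, p2 = 0:
  ~p1: Gödel ¬ of 0 = 1 (operand is 0)
  ~~p1: Gödel ¬ of 1 = 0 (operand ≠ 0)
  (p3 -> ~~p1): 0.5 > 0, so result = 0
  (p3 -> (p3 -> ~~p1)): 0.5 > 0, so result = 0
  ~(p3 -> (p3 -> ~~p1)): Gödel ¬ of 0 = 1 (operand is 0)
  (p2 /\ p3) = min(0, 0.5) = 0
  (~(p3 -> (p3 -> ~~p1)) \/ (p2 /\ p3)) = max(1, 0) = 1
  ((~(p3 -> (p3 -> ~~p1)) \/ (p2 /\ p3)) -> p3): 1 > 0.5, so result = 0.5
Checking all 27 assignments confirms none give a value below 0.50.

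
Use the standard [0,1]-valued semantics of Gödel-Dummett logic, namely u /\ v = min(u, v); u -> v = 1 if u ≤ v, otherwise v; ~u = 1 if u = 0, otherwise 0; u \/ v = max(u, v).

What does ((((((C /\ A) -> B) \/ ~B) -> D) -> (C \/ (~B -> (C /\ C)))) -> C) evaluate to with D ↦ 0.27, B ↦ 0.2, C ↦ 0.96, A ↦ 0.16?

(C /\ A) = min(0.96, 0.16) = 0.16
((C /\ A) -> B): 0.16 ≤ 0.2, so result = 1
~B: Gödel ¬ of 0.2 = 0 (operand ≠ 0)
(((C /\ A) -> B) \/ ~B) = max(1, 0) = 1
((((C /\ A) -> B) \/ ~B) -> D): 1 > 0.27, so result = 0.27
~B: Gödel ¬ of 0.2 = 0 (operand ≠ 0)
(C /\ C) = min(0.96, 0.96) = 0.96
(~B -> (C /\ C)): 0 ≤ 0.96, so result = 1
(C \/ (~B -> (C /\ C))) = max(0.96, 1) = 1
(((((C /\ A) -> B) \/ ~B) -> D) -> (C \/ (~B -> (C /\ C)))): 0.27 ≤ 1, so result = 1
((((((C /\ A) -> B) \/ ~B) -> D) -> (C \/ (~B -> (C /\ C)))) -> C): 1 > 0.96, so result = 0.96

0.96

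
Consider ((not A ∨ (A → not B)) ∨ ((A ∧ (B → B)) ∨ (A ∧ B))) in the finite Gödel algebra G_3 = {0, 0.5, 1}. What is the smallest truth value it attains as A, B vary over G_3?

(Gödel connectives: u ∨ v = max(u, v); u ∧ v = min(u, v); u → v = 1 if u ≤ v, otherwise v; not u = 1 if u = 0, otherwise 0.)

The minimum is attained at A = 0.5, B = 0.5:
  not A: Gödel ¬ of 0.5 = 0 (operand ≠ 0)
  not B: Gödel ¬ of 0.5 = 0 (operand ≠ 0)
  (A → not B): 0.5 > 0, so result = 0
  (not A ∨ (A → not B)) = max(0, 0) = 0
  (B → B): 0.5 ≤ 0.5, so result = 1
  (A ∧ (B → B)) = min(0.5, 1) = 0.5
  (A ∧ B) = min(0.5, 0.5) = 0.5
  ((A ∧ (B → B)) ∨ (A ∧ B)) = max(0.5, 0.5) = 0.5
  ((not A ∨ (A → not B)) ∨ ((A ∧ (B → B)) ∨ (A ∧ B))) = max(0, 0.5) = 0.5
Checking all 9 assignments confirms none give a value below 0.50.

0.50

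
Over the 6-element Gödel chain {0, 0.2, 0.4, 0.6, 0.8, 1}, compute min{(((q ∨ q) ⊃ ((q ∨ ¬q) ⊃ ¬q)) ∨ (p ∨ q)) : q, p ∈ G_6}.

0.20

The minimum is attained at q = 0.2, p = 0:
  (q ∨ q) = max(0.2, 0.2) = 0.2
  ¬q: Gödel ¬ of 0.2 = 0 (operand ≠ 0)
  (q ∨ ¬q) = max(0.2, 0) = 0.2
  ¬q: Gödel ¬ of 0.2 = 0 (operand ≠ 0)
  ((q ∨ ¬q) ⊃ ¬q): 0.2 > 0, so result = 0
  ((q ∨ q) ⊃ ((q ∨ ¬q) ⊃ ¬q)): 0.2 > 0, so result = 0
  (p ∨ q) = max(0, 0.2) = 0.2
  (((q ∨ q) ⊃ ((q ∨ ¬q) ⊃ ¬q)) ∨ (p ∨ q)) = max(0, 0.2) = 0.2
Checking all 36 assignments confirms none give a value below 0.20.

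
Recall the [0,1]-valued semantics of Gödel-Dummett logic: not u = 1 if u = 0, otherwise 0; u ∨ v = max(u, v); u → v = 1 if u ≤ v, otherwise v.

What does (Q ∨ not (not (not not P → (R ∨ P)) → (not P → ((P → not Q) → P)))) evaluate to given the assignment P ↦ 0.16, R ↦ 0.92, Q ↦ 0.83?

not P: Gödel ¬ of 0.16 = 0 (operand ≠ 0)
not not P: Gödel ¬ of 0 = 1 (operand is 0)
(R ∨ P) = max(0.92, 0.16) = 0.92
(not not P → (R ∨ P)): 1 > 0.92, so result = 0.92
not (not not P → (R ∨ P)): Gödel ¬ of 0.92 = 0 (operand ≠ 0)
not P: Gödel ¬ of 0.16 = 0 (operand ≠ 0)
not Q: Gödel ¬ of 0.83 = 0 (operand ≠ 0)
(P → not Q): 0.16 > 0, so result = 0
((P → not Q) → P): 0 ≤ 0.16, so result = 1
(not P → ((P → not Q) → P)): 0 ≤ 1, so result = 1
(not (not not P → (R ∨ P)) → (not P → ((P → not Q) → P))): 0 ≤ 1, so result = 1
not (not (not not P → (R ∨ P)) → (not P → ((P → not Q) → P))): Gödel ¬ of 1 = 0 (operand ≠ 0)
(Q ∨ not (not (not not P → (R ∨ P)) → (not P → ((P → not Q) → P)))) = max(0.83, 0) = 0.83

0.83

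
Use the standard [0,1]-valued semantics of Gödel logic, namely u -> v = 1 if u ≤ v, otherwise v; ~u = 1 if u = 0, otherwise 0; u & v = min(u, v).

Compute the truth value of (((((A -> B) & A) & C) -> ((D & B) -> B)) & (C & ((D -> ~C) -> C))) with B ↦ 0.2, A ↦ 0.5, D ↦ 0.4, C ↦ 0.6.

(A -> B): 0.5 > 0.2, so result = 0.2
((A -> B) & A) = min(0.2, 0.5) = 0.2
(((A -> B) & A) & C) = min(0.2, 0.6) = 0.2
(D & B) = min(0.4, 0.2) = 0.2
((D & B) -> B): 0.2 ≤ 0.2, so result = 1
((((A -> B) & A) & C) -> ((D & B) -> B)): 0.2 ≤ 1, so result = 1
~C: Gödel ¬ of 0.6 = 0 (operand ≠ 0)
(D -> ~C): 0.4 > 0, so result = 0
((D -> ~C) -> C): 0 ≤ 0.6, so result = 1
(C & ((D -> ~C) -> C)) = min(0.6, 1) = 0.6
(((((A -> B) & A) & C) -> ((D & B) -> B)) & (C & ((D -> ~C) -> C))) = min(1, 0.6) = 0.6

0.60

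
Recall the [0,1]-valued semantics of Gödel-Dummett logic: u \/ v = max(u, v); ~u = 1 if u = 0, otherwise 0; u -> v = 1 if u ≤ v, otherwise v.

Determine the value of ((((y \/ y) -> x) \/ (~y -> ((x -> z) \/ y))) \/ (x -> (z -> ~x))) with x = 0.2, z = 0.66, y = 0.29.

1.00

(y \/ y) = max(0.29, 0.29) = 0.29
((y \/ y) -> x): 0.29 > 0.2, so result = 0.2
~y: Gödel ¬ of 0.29 = 0 (operand ≠ 0)
(x -> z): 0.2 ≤ 0.66, so result = 1
((x -> z) \/ y) = max(1, 0.29) = 1
(~y -> ((x -> z) \/ y)): 0 ≤ 1, so result = 1
(((y \/ y) -> x) \/ (~y -> ((x -> z) \/ y))) = max(0.2, 1) = 1
~x: Gödel ¬ of 0.2 = 0 (operand ≠ 0)
(z -> ~x): 0.66 > 0, so result = 0
(x -> (z -> ~x)): 0.2 > 0, so result = 0
((((y \/ y) -> x) \/ (~y -> ((x -> z) \/ y))) \/ (x -> (z -> ~x))) = max(1, 0) = 1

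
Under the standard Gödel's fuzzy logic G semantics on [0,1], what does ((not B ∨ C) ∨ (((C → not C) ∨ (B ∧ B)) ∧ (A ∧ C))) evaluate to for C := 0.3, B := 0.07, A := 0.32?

not B: Gödel ¬ of 0.07 = 0 (operand ≠ 0)
(not B ∨ C) = max(0, 0.3) = 0.3
not C: Gödel ¬ of 0.3 = 0 (operand ≠ 0)
(C → not C): 0.3 > 0, so result = 0
(B ∧ B) = min(0.07, 0.07) = 0.07
((C → not C) ∨ (B ∧ B)) = max(0, 0.07) = 0.07
(A ∧ C) = min(0.32, 0.3) = 0.3
(((C → not C) ∨ (B ∧ B)) ∧ (A ∧ C)) = min(0.07, 0.3) = 0.07
((not B ∨ C) ∨ (((C → not C) ∨ (B ∧ B)) ∧ (A ∧ C))) = max(0.3, 0.07) = 0.3

0.30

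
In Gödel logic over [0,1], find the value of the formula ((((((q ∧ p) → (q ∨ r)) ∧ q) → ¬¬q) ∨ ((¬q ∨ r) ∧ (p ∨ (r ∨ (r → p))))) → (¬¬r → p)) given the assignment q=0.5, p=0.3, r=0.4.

(q ∧ p) = min(0.5, 0.3) = 0.3
(q ∨ r) = max(0.5, 0.4) = 0.5
((q ∧ p) → (q ∨ r)): 0.3 ≤ 0.5, so result = 1
(((q ∧ p) → (q ∨ r)) ∧ q) = min(1, 0.5) = 0.5
¬q: Gödel ¬ of 0.5 = 0 (operand ≠ 0)
¬¬q: Gödel ¬ of 0 = 1 (operand is 0)
((((q ∧ p) → (q ∨ r)) ∧ q) → ¬¬q): 0.5 ≤ 1, so result = 1
¬q: Gödel ¬ of 0.5 = 0 (operand ≠ 0)
(¬q ∨ r) = max(0, 0.4) = 0.4
(r → p): 0.4 > 0.3, so result = 0.3
(r ∨ (r → p)) = max(0.4, 0.3) = 0.4
(p ∨ (r ∨ (r → p))) = max(0.3, 0.4) = 0.4
((¬q ∨ r) ∧ (p ∨ (r ∨ (r → p)))) = min(0.4, 0.4) = 0.4
(((((q ∧ p) → (q ∨ r)) ∧ q) → ¬¬q) ∨ ((¬q ∨ r) ∧ (p ∨ (r ∨ (r → p))))) = max(1, 0.4) = 1
¬r: Gödel ¬ of 0.4 = 0 (operand ≠ 0)
¬¬r: Gödel ¬ of 0 = 1 (operand is 0)
(¬¬r → p): 1 > 0.3, so result = 0.3
((((((q ∧ p) → (q ∨ r)) ∧ q) → ¬¬q) ∨ ((¬q ∨ r) ∧ (p ∨ (r ∨ (r → p))))) → (¬¬r → p)): 1 > 0.3, so result = 0.3

0.30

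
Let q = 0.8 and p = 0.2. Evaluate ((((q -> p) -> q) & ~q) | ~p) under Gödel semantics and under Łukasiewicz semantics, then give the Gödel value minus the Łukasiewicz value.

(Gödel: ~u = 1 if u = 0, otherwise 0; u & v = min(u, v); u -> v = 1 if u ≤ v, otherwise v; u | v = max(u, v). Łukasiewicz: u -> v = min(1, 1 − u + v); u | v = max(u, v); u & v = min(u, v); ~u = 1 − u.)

Gödel evaluation:
  (q -> p): 0.8 > 0.2, so result = 0.2
  ((q -> p) -> q): 0.2 ≤ 0.8, so result = 1
  ~q: Gödel ¬ of 0.8 = 0 (operand ≠ 0)
  (((q -> p) -> q) & ~q) = min(1, 0) = 0
  ~p: Gödel ¬ of 0.2 = 0 (operand ≠ 0)
  ((((q -> p) -> q) & ~q) | ~p) = max(0, 0) = 0
  Gödel value = 0
Łukasiewicz evaluation:
  (q -> p): min(1, 1 − 0.8 + 0.2) = 0.4
  ((q -> p) -> q): min(1, 1 − 0.4 + 0.8) = 1
  ~q: Łukasiewicz ¬ gives 1 − 0.8 = 0.2
  (((q -> p) -> q) & ~q) = min(1, 0.2) = 0.2
  ~p: Łukasiewicz ¬ gives 1 − 0.2 = 0.8
  ((((q -> p) -> q) & ~q) | ~p) = max(0.2, 0.8) = 0.8
  Łukasiewicz value = 0.8
Difference: 0 − 0.8 = -0.80

-0.80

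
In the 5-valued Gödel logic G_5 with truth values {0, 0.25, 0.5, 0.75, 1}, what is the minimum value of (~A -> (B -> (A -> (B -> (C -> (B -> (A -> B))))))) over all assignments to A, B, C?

Every assignment gives 1. For instance at A = 0, B = 0, C = 0:
  ~A: Gödel ¬ of 0 = 1 (operand is 0)
  (A -> B): 0 ≤ 0, so result = 1
  (B -> (A -> B)): 0 ≤ 1, so result = 1
  (C -> (B -> (A -> B))): 0 ≤ 1, so result = 1
  (B -> (C -> (B -> (A -> B)))): 0 ≤ 1, so result = 1
  (A -> (B -> (C -> (B -> (A -> B))))): 0 ≤ 1, so result = 1
  (B -> (A -> (B -> (C -> (B -> (A -> B)))))): 0 ≤ 1, so result = 1
  (~A -> (B -> (A -> (B -> (C -> (B -> (A -> B))))))): 1 ≤ 1, so result = 1
All 125 assignments give value 1 — the formula is a G_5-tautology.

1.00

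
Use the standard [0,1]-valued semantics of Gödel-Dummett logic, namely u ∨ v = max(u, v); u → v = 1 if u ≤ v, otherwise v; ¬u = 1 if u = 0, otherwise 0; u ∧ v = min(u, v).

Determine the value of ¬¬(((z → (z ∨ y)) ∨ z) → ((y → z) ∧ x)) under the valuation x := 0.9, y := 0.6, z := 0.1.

1.00

(z ∨ y) = max(0.1, 0.6) = 0.6
(z → (z ∨ y)): 0.1 ≤ 0.6, so result = 1
((z → (z ∨ y)) ∨ z) = max(1, 0.1) = 1
(y → z): 0.6 > 0.1, so result = 0.1
((y → z) ∧ x) = min(0.1, 0.9) = 0.1
(((z → (z ∨ y)) ∨ z) → ((y → z) ∧ x)): 1 > 0.1, so result = 0.1
¬(((z → (z ∨ y)) ∨ z) → ((y → z) ∧ x)): Gödel ¬ of 0.1 = 0 (operand ≠ 0)
¬¬(((z → (z ∨ y)) ∨ z) → ((y → z) ∧ x)): Gödel ¬ of 0 = 1 (operand is 0)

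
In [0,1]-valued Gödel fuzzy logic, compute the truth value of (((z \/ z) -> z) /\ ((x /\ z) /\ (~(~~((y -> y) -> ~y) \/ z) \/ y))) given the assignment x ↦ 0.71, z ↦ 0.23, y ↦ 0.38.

0.23

(z \/ z) = max(0.23, 0.23) = 0.23
((z \/ z) -> z): 0.23 ≤ 0.23, so result = 1
(x /\ z) = min(0.71, 0.23) = 0.23
(y -> y): 0.38 ≤ 0.38, so result = 1
~y: Gödel ¬ of 0.38 = 0 (operand ≠ 0)
((y -> y) -> ~y): 1 > 0, so result = 0
~((y -> y) -> ~y): Gödel ¬ of 0 = 1 (operand is 0)
~~((y -> y) -> ~y): Gödel ¬ of 1 = 0 (operand ≠ 0)
(~~((y -> y) -> ~y) \/ z) = max(0, 0.23) = 0.23
~(~~((y -> y) -> ~y) \/ z): Gödel ¬ of 0.23 = 0 (operand ≠ 0)
(~(~~((y -> y) -> ~y) \/ z) \/ y) = max(0, 0.38) = 0.38
((x /\ z) /\ (~(~~((y -> y) -> ~y) \/ z) \/ y)) = min(0.23, 0.38) = 0.23
(((z \/ z) -> z) /\ ((x /\ z) /\ (~(~~((y -> y) -> ~y) \/ z) \/ y))) = min(1, 0.23) = 0.23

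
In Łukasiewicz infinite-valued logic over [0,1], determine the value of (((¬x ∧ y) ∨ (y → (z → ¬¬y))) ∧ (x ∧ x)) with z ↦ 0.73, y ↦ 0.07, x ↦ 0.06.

0.06

¬x: Łukasiewicz ¬ gives 1 − 0.06 = 0.94
(¬x ∧ y) = min(0.94, 0.07) = 0.07
¬y: Łukasiewicz ¬ gives 1 − 0.07 = 0.93
¬¬y: Łukasiewicz ¬ gives 1 − 0.93 = 0.07
(z → ¬¬y): min(1, 1 − 0.73 + 0.07) = 0.34
(y → (z → ¬¬y)): min(1, 1 − 0.07 + 0.34) = 1
((¬x ∧ y) ∨ (y → (z → ¬¬y))) = max(0.07, 1) = 1
(x ∧ x) = min(0.06, 0.06) = 0.06
(((¬x ∧ y) ∨ (y → (z → ¬¬y))) ∧ (x ∧ x)) = min(1, 0.06) = 0.06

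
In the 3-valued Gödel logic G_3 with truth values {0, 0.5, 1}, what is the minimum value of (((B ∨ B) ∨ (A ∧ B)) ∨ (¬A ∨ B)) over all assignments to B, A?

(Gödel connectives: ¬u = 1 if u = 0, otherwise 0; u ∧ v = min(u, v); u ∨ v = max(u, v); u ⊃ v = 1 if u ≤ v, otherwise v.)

0.00

The minimum is attained at B = 0, A = 0.5:
  (B ∨ B) = max(0, 0) = 0
  (A ∧ B) = min(0.5, 0) = 0
  ((B ∨ B) ∨ (A ∧ B)) = max(0, 0) = 0
  ¬A: Gödel ¬ of 0.5 = 0 (operand ≠ 0)
  (¬A ∨ B) = max(0, 0) = 0
  (((B ∨ B) ∨ (A ∧ B)) ∨ (¬A ∨ B)) = max(0, 0) = 0
Checking all 9 assignments confirms none give a value below 0.00.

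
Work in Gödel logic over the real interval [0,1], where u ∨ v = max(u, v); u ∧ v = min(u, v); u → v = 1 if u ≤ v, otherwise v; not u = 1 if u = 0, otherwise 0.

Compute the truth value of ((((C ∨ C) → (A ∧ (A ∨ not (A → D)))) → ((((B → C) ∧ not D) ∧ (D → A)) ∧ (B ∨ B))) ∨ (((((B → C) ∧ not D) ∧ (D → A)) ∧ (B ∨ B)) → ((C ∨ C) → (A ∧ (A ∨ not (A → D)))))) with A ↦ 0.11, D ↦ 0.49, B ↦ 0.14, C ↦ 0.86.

(C ∨ C) = max(0.86, 0.86) = 0.86
(A → D): 0.11 ≤ 0.49, so result = 1
not (A → D): Gödel ¬ of 1 = 0 (operand ≠ 0)
(A ∨ not (A → D)) = max(0.11, 0) = 0.11
(A ∧ (A ∨ not (A → D))) = min(0.11, 0.11) = 0.11
((C ∨ C) → (A ∧ (A ∨ not (A → D)))): 0.86 > 0.11, so result = 0.11
(B → C): 0.14 ≤ 0.86, so result = 1
not D: Gödel ¬ of 0.49 = 0 (operand ≠ 0)
((B → C) ∧ not D) = min(1, 0) = 0
(D → A): 0.49 > 0.11, so result = 0.11
(((B → C) ∧ not D) ∧ (D → A)) = min(0, 0.11) = 0
(B ∨ B) = max(0.14, 0.14) = 0.14
((((B → C) ∧ not D) ∧ (D → A)) ∧ (B ∨ B)) = min(0, 0.14) = 0
(((C ∨ C) → (A ∧ (A ∨ not (A → D)))) → ((((B → C) ∧ not D) ∧ (D → A)) ∧ (B ∨ B))): 0.11 > 0, so result = 0
(B → C): 0.14 ≤ 0.86, so result = 1
not D: Gödel ¬ of 0.49 = 0 (operand ≠ 0)
((B → C) ∧ not D) = min(1, 0) = 0
(D → A): 0.49 > 0.11, so result = 0.11
(((B → C) ∧ not D) ∧ (D → A)) = min(0, 0.11) = 0
(B ∨ B) = max(0.14, 0.14) = 0.14
((((B → C) ∧ not D) ∧ (D → A)) ∧ (B ∨ B)) = min(0, 0.14) = 0
(C ∨ C) = max(0.86, 0.86) = 0.86
(A → D): 0.11 ≤ 0.49, so result = 1
not (A → D): Gödel ¬ of 1 = 0 (operand ≠ 0)
(A ∨ not (A → D)) = max(0.11, 0) = 0.11
(A ∧ (A ∨ not (A → D))) = min(0.11, 0.11) = 0.11
((C ∨ C) → (A ∧ (A ∨ not (A → D)))): 0.86 > 0.11, so result = 0.11
(((((B → C) ∧ not D) ∧ (D → A)) ∧ (B ∨ B)) → ((C ∨ C) → (A ∧ (A ∨ not (A → D))))): 0 ≤ 0.11, so result = 1
((((C ∨ C) → (A ∧ (A ∨ not (A → D)))) → ((((B → C) ∧ not D) ∧ (D → A)) ∧ (B ∨ B))) ∨ (((((B → C) ∧ not D) ∧ (D → A)) ∧ (B ∨ B)) → ((C ∨ C) → (A ∧ (A ∨ not (A → D)))))) = max(0, 1) = 1

1.00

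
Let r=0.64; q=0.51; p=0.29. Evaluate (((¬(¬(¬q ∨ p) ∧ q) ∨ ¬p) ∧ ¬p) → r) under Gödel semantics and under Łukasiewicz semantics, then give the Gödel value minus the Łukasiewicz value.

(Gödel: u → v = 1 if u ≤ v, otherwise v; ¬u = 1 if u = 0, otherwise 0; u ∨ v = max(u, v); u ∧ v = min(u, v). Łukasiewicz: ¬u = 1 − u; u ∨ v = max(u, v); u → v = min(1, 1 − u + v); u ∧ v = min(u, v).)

Gödel evaluation:
  ¬q: Gödel ¬ of 0.51 = 0 (operand ≠ 0)
  (¬q ∨ p) = max(0, 0.29) = 0.29
  ¬(¬q ∨ p): Gödel ¬ of 0.29 = 0 (operand ≠ 0)
  (¬(¬q ∨ p) ∧ q) = min(0, 0.51) = 0
  ¬(¬(¬q ∨ p) ∧ q): Gödel ¬ of 0 = 1 (operand is 0)
  ¬p: Gödel ¬ of 0.29 = 0 (operand ≠ 0)
  (¬(¬(¬q ∨ p) ∧ q) ∨ ¬p) = max(1, 0) = 1
  ¬p: Gödel ¬ of 0.29 = 0 (operand ≠ 0)
  ((¬(¬(¬q ∨ p) ∧ q) ∨ ¬p) ∧ ¬p) = min(1, 0) = 0
  (((¬(¬(¬q ∨ p) ∧ q) ∨ ¬p) ∧ ¬p) → r): 0 ≤ 0.64, so result = 1
  Gödel value = 1
Łukasiewicz evaluation:
  ¬q: Łukasiewicz ¬ gives 1 − 0.51 = 0.49
  (¬q ∨ p) = max(0.49, 0.29) = 0.49
  ¬(¬q ∨ p): Łukasiewicz ¬ gives 1 − 0.49 = 0.51
  (¬(¬q ∨ p) ∧ q) = min(0.51, 0.51) = 0.51
  ¬(¬(¬q ∨ p) ∧ q): Łukasiewicz ¬ gives 1 − 0.51 = 0.49
  ¬p: Łukasiewicz ¬ gives 1 − 0.29 = 0.71
  (¬(¬(¬q ∨ p) ∧ q) ∨ ¬p) = max(0.49, 0.71) = 0.71
  ¬p: Łukasiewicz ¬ gives 1 − 0.29 = 0.71
  ((¬(¬(¬q ∨ p) ∧ q) ∨ ¬p) ∧ ¬p) = min(0.71, 0.71) = 0.71
  (((¬(¬(¬q ∨ p) ∧ q) ∨ ¬p) ∧ ¬p) → r): min(1, 1 − 0.71 + 0.64) = 0.93
  Łukasiewicz value = 0.93
Difference: 1 − 0.93 = 0.07

0.07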